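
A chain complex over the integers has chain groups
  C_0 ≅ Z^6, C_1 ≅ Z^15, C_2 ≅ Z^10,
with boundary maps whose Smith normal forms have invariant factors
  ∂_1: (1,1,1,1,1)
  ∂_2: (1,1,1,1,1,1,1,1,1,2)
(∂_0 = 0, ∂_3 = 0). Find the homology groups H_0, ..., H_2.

H_0 = Z,  H_1 = Z/2,  H_2 = 0.

H_0: b_0 = 6 − 0 − 5 = 1; torsion from ∂_1 factors > 1: none. So H_0 = Z.
H_1: b_1 = 15 − 5 − 10 = 0; torsion from ∂_2 factors > 1: [2]. So H_1 = Z/2.
H_2: b_2 = 10 − 10 − 0 = 0; torsion from ∂_3 factors > 1: none. So H_2 = 0.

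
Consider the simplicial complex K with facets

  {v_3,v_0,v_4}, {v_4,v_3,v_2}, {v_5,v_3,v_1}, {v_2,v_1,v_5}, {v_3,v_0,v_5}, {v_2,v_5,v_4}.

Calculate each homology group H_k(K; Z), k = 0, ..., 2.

H_0 = Z,  H_1 = Z,  H_2 = 0.

Order the vertices as v_0 < v_1 < v_2 < v_3 < v_4 < v_5. Listing each simplex with vertices in this order, K has dimension 2 with simplices:

  0-simplices (6): [v_0], [v_1], [v_2], [v_3], [v_4], [v_5]
  1-simplices (12): [v_0,v_3], [v_0,v_4], [v_0,v_5], [v_1,v_2], [v_1,v_3], [v_1,v_5], [v_2,v_3], [v_2,v_4], [v_2,v_5], [v_3,v_4], [v_3,v_5], [v_4,v_5]
  2-simplices (6): [v_0,v_3,v_4], [v_0,v_3,v_5], [v_1,v_2,v_5], [v_1,v_3,v_5], [v_2,v_3,v_4], [v_2,v_4,v_5]

so the chain groups are C_0 ≅ Z^6, C_1 ≅ Z^12, C_2 ≅ Z^6.

The boundary map ∂_1: C_1 → C_0 is given by ∂[p,q] = [q] − [p]. For instance
  ∂[v_3,v_4] = [v_4] − [v_3].
The 6×12 boundary matrix has rank 5 and Smith normal form diag(1,1,1,1,1).

∂_2: C_2 → C_1 maps a triangle to the signed sum of its edges. For instance
  ∂[v_2,v_4,v_5] = [v_4,v_5] − [v_2,v_5] + [v_2,v_4],
  ∂[v_2,v_3,v_4] = [v_3,v_4] − [v_2,v_4] + [v_2,v_3].
As a 12×6 matrix over Z this has rank 6, with invariant factors (1,1,1,1,1,1).

Computing H_k = (kernel of ∂_k) / (image of ∂_{k+1}):

  H_0: rank C_0 − rank ∂_1 = 6 − 5 = 1, and the invariant factors of ∂_1 are all 1, so H_0 = Z.
  H_1: rank ker ∂_1 − rank ∂_2 = (12 − 5) − 6 = 1, and the invariant factors of ∂_2 are all 1, so H_1 = Z.
  H_2: rank ker ∂_2 − rank ∂_3 = (6 − 6) − 0 = 0, and there is no ∂_3, so H_2 = 0.

As a check, the Euler characteristic is 6 − 12 + 6 = 0, which agrees with 1 − 1 + 0 = 0.
(K is a triangulation of the cylinder S^1 x I.)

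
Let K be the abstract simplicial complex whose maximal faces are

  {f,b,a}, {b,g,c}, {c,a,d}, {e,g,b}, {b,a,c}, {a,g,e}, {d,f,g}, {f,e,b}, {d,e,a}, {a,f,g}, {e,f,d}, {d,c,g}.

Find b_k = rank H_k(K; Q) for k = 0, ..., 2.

b_0 = 1, b_1 = 0, b_2 = 0.

We work with the vertex ordering a < b < c < d < e < f < g. The simplices of K, each written with vertices in increasing order, are:

  0-simplices (7): a, b, c, d, e, f, g
  1-simplices (18): ab, ac, ad, ae, af, ag, bc, be, bf, bg, cd, cg, de, df, dg, ef, eg, fg
  2-simplices (12): abc, abf, acd, ade, aeg, afg, bcg, bef, beg, cdg, def, dfg

Hence C_0 ≅ Z^7, C_1 ≅ Z^18, C_2 ≅ Z^12.

Boundary ∂_1: C_1 → C_0 maps an edge to its endpoints' difference, ∂[p,q] = q − p. For instance
  ∂eg = g − e.
The resulting 7×18 matrix has rank 6, and its Smith normal form has invariant factors (1,1,1,1,1,1).

Boundary ∂_2: C_2 → C_1 sends each 2-simplex [p,q,r] to [q,r] − [p,r] + [p,q]. For instance
  ∂ade = de − ae + ad,
  ∂abf = bf − af + ab.
The resulting 18×12 matrix has rank 12, and its Smith normal form has invariant factors (1,1,1,1,1,1,1,1,1,1,1,2).

From H_k ≅ ker(∂_k) / im(∂_{k+1}) we obtain:

  H_0: rank C_0 − rank ∂_1 = 7 − 6 = 1, and the invariant factors of ∂_1 are all 1, so H_0 ≅ Z.
  H_1: rank ker ∂_1 − rank ∂_2 = (18 − 6) − 12 = 0, and ∂_2 has invariant factor 2 > 1, so H_1 ≅ Z/2.
  H_2: rank ker ∂_2 − rank ∂_3 = (12 − 12) − 0 = 0, and there is no ∂_3, so H_2 ≅ 0.

As a check, the Euler characteristic is 7 − 18 + 12 = 1, which agrees with 1 − 0 + 0 = 1.

Hence the Betti numbers are b_0 = 1, b_1 = 0, b_2 = 0.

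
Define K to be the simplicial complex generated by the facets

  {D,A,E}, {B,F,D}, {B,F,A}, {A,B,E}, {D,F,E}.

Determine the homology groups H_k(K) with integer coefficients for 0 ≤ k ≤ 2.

Order the vertices as A < B < D < E < F. Listing each simplex with vertices in this order, K has dimension 2 with simplices:

  0-simplices (5): A, B, D, E, F
  1-simplices (10): AB, AD, AE, AF, BD, BE, BF, DE, DF, EF
  2-simplices (5): ABE, ABF, ADE, BDF, DEF

so the chain groups are C_0 ≅ Z^5, C_1 ≅ Z^10, C_2 ≅ Z^5.

Boundary ∂_1: C_1 → C_0 maps an edge to its endpoints' difference, ∂[p,q] = q − p. For instance
  ∂AE = E − A.
The 5×10 boundary matrix has rank 4 and Smith normal form diag(1,1,1,1).

The boundary map ∂_2: C_2 → C_1 maps a triangle to the signed sum of its edges. For instance
  ∂BDF = DF − BF + BD,
  ∂ABE = BE − AE + AB.
The 10×5 boundary matrix has rank 5 and Smith normal form diag(1,1,1,1,1).

Reading off H_k = ker ∂_k / im ∂_{k+1}:

  H_0: rank C_0 − rank ∂_1 = 5 − 4 = 1, and the invariant factors of ∂_1 are all 1, so H_0 = Z.
  H_1: rank ker ∂_1 − rank ∂_2 = (10 − 4) − 5 = 1, and the invariant factors of ∂_2 are all 1, so H_1 = Z.
  H_2: rank ker ∂_2 − rank ∂_3 = (5 − 5) − 0 = 0, and there is no ∂_3, so H_2 = 0.

H_0 ≅ Z,  H_1 ≅ Z,  H_2 = 0.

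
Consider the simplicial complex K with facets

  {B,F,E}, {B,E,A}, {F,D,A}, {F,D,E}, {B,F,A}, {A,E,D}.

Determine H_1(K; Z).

Take the total order A < B < D < E < F on the vertex set. Then K (dimension 2) consists of the simplices:

  0-simplices (5): A, B, D, E, F
  1-simplices (9): AB, AD, AE, AF, BE, BF, DE, DF, EF
  2-simplices (6): ABE, ABF, ADE, ADF, BEF, DEF

Hence C_0 ≅ Z^5, C_1 ≅ Z^9, C_2 ≅ Z^6.

Boundary ∂_1: C_1 → C_0 maps an edge to its endpoints' difference, ∂[p,q] = q − p. For instance
  ∂DF = F − D.
The 5×9 boundary matrix has rank 4 and Smith normal form diag(1,1,1,1).

∂_2: C_2 → C_1 sends each 2-simplex [p,q,r] to [q,r] − [p,r] + [p,q]. For instance
  ∂DEF = EF − DF + DE,
  ∂ABF = BF − AF + AB.
As a 9×6 matrix over Z this has rank 5, with invariant factors (1,1,1,1,1).

Computing H_k = (kernel of ∂_k) / (image of ∂_{k+1}):

  H_1: rank ker ∂_1 − rank ∂_2 = (9 − 4) − 5 = 0, and the invariant factors of ∂_2 are all 1, so H_1 = 0.

H_1 = 0.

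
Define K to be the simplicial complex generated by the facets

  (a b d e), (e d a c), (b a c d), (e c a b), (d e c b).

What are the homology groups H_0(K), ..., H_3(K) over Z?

H_0 = Z,  H_1 = 0,  H_2 = 0,  H_3 = Z.

Take the total order a < b < c < d < e on the vertex set. Then K (dimension 3) consists of the simplices:

  0-simplices (5): a, b, c, d, e
  1-simplices (10): ab, ac, ad, ae, bc, bd, be, cd, ce, de
  2-simplices (10): abc, abd, abe, acd, ace, ade, bcd, bce, bde, cde
  3-simplices (5): abcd, abce, abde, acde, bcde

Hence C_0 ≅ Z^5, C_1 ≅ Z^10, C_2 ≅ Z^10, C_3 ≅ Z^5.

∂_1: C_1 → C_0 maps an edge to its endpoints' difference, ∂[p,q] = q − p.
The resulting 5×10 matrix has rank 4, and its Smith normal form has invariant factors (1,1,1,1).

∂_2: C_2 → C_1 acts by ∂[p,q,r] = [q,r] − [p,r] + [p,q]. For instance
  ∂acd = cd − ad + ac,
  ∂ace = ce − ae + ac.
As a 10×10 matrix over Z this has rank 6, with invariant factors (1,1,1,1,1,1).

Boundary ∂_3: C_3 → C_2 sends each 3-simplex σ to the alternating sum Σ_i (−1)^i (σ with its i-th vertex removed). For instance
  ∂acde = cde − ade + ace − acd,
  ∂bcde = cde − bde + bce − bcd.
The resulting 10×5 matrix has rank 4, and its Smith normal form has invariant factors (1,1,1,1).

Reading off H_k = ker ∂_k / im ∂_{k+1}:

  H_0: rank C_0 − rank ∂_1 = 5 − 4 = 1, and the invariant factors of ∂_1 are all 1, so H_0 ≅ Z.
  H_1: rank ker ∂_1 − rank ∂_2 = (10 − 4) − 6 = 0, and the invariant factors of ∂_2 are all 1, so H_1 ≅ 0.
  H_2: rank ker ∂_2 − rank ∂_3 = (10 − 6) − 4 = 0, and the invariant factors of ∂_3 are all 1, so H_2 ≅ 0.
  H_3: rank ker ∂_3 − rank ∂_4 = (5 − 4) − 0 = 1, and there is no ∂_4, so H_3 ≅ Z.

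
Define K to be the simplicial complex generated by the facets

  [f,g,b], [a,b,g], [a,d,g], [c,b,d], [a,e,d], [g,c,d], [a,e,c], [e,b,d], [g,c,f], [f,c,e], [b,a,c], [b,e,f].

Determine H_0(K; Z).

Order the vertices as a < b < c < d < e < f < g. Listing each simplex with vertices in this order, K has dimension 2 with simplices:

  0-simplices (7): a, b, c, d, e, f, g
  1-simplices (18): ab, ac, ad, ae, ag, bc, bd, be, bf, bg, cd, ce, cf, cg, de, dg, ef, fg
  2-simplices (12): abc, abg, ace, ade, adg, bcd, bde, bef, bfg, cdg, cef, cfg

so the chain groups are C_0 ≅ Z^7, C_1 ≅ Z^18, C_2 ≅ Z^12.

∂_1: C_1 → C_0 sends each edge [p,q] (with p < q) to q − p.
As a 7×18 matrix over Z this has rank 6, with invariant factors (1,1,1,1,1,1).

The boundary map ∂_2: C_2 → C_1 maps a triangle to the signed sum of its edges. For instance
  ∂bef = ef − bf + be,
  ∂ade = de − ae + ad.
The 18×12 boundary matrix has rank 12 and Smith normal form diag(1,1,1,1,1,1,1,1,1,1,1,2).

Computing H_k = (kernel of ∂_k) / (image of ∂_{k+1}):

  H_0: rank C_0 − rank ∂_1 = 7 − 6 = 1, and the invariant factors of ∂_1 are all 1, so H_0 ≅ Z.

H_0 ≅ Z.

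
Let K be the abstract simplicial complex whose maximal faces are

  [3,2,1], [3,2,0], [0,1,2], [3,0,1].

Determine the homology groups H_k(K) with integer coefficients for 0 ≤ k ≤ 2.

Order the vertices as 0 < 1 < 2 < 3. Listing each simplex with vertices in this order, K has dimension 2 with simplices:

  0-simplices (4): [0], [1], [2], [3]
  1-simplices (6): [0,1], [0,2], [0,3], [1,2], [1,3], [2,3]
  2-simplices (4): [0,1,2], [0,1,3], [0,2,3], [1,2,3]

giving chain groups C_0 ≅ Z^4, C_1 ≅ Z^6, C_2 ≅ Z^4.

∂_1: C_1 → C_0 maps an edge to its endpoints' difference, ∂[p,q] = q − p.
The 4×6 boundary matrix has rank 3 and Smith normal form diag(1,1,1).

The boundary map ∂_2: C_2 → C_1 acts by ∂[p,q,r] = [q,r] − [p,r] + [p,q]. For instance
  ∂[0,1,3] = [1,3] − [0,3] + [0,1],
  ∂[0,2,3] = [2,3] − [0,3] + [0,2].
The 6×4 boundary matrix has rank 3 and Smith normal form diag(1,1,1).

Reading off H_k = ker ∂_k / im ∂_{k+1}:

  H_0: rank C_0 − rank ∂_1 = 4 − 3 = 1, and the invariant factors of ∂_1 are all 1, so H_0 ≅ Z.
  H_1: rank ker ∂_1 − rank ∂_2 = (6 − 3) − 3 = 0, and the invariant factors of ∂_2 are all 1, so H_1 ≅ 0.
  H_2: rank ker ∂_2 − rank ∂_3 = (4 − 3) − 0 = 1, and there is no ∂_3, so H_2 ≅ Z.

H_0 ≅ Z,  H_1 = 0,  H_2 ≅ Z.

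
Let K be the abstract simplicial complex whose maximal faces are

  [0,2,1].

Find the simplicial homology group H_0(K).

K has 3 vertices, 3 edges, 1 triangle.
rank ∂_0 = 0, rank ∂_1 = 2 ⇒ b_0 = 3 − 0 − 2 = 1; all invariant factors of ∂_1 are 1 so no torsion. So H_0 ≅ Z.

H_0 = Z.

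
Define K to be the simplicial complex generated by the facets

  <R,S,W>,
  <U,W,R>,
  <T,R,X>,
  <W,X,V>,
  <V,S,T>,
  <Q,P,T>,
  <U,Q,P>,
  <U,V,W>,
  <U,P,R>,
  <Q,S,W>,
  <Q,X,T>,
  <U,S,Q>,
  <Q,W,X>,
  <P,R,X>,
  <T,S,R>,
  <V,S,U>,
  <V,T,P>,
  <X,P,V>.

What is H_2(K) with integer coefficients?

H_2 ≅ 0.

We work with the vertex ordering P < Q < R < S < T < U < V < W < X. The simplices of K, each written with vertices in increasing order, are:

  0-simplices (9): P, Q, R, S, T, U, V, W, X
  1-simplices (27): PQ, PR, PT, PU, PV, PX, QS, QT, QU, QW, QX, RS, RT, RU, RW, RX, ST, SU, SV, SW, TV, TX, UV, UW, VW, VX, WX
  2-simplices (18): PQT, PQU, PRU, PRX, PTV, PVX, QSU, QSW, QTX, QWX, RST, RSW, RTX, RUW, STV, SUV, UVW, VWX

giving chain groups C_0 ≅ Z^9, C_1 ≅ Z^27, C_2 ≅ Z^18.

Boundary ∂_1: C_1 → C_0 is given by ∂[p,q] = [q] − [p]. For instance
  ∂QW = W − Q.
The 9×27 boundary matrix has rank 8 and Smith normal form diag(1,1,1,1,1,1,1,1).

Boundary ∂_2: C_2 → C_1 sends each 2-simplex [p,q,r] to [q,r] − [p,r] + [p,q]. For instance
  ∂RTX = TX − RX + RT,
  ∂QSU = SU − QU + QS.
The 27×18 boundary matrix has rank 18 and Smith normal form diag(1,1,1,1,1,1,1,1,1,1,1,1,1,1,1,1,1,2).

From H_k ≅ ker(∂_k) / im(∂_{k+1}) we obtain:

  H_2: rank ker ∂_2 − rank ∂_3 = (18 − 18) − 0 = 0, and there is no ∂_3, so H_2 ≅ 0.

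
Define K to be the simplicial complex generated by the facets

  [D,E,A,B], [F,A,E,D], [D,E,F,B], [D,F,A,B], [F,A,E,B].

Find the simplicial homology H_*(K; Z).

H_0 = Z,  H_1 = 0,  H_2 = 0,  H_3 = Z.

Order the vertices as A < B < D < E < F. Listing each simplex with vertices in this order, K has dimension 3 with simplices:

  0-simplices (5): A, B, D, E, F
  1-simplices (10): AB, AD, AE, AF, BD, BE, BF, DE, DF, EF
  2-simplices (10): ABD, ABE, ABF, ADE, ADF, AEF, BDE, BDF, BEF, DEF
  3-simplices (5): ABDE, ABDF, ABEF, ADEF, BDEF

so the chain groups are C_0 ≅ Z^5, C_1 ≅ Z^10, C_2 ≅ Z^10, C_3 ≅ Z^5.

Boundary ∂_1: C_1 → C_0 sends each edge [p,q] (with p < q) to q − p. For instance
  ∂AB = B − A.
As a 5×10 matrix over Z this has rank 4, with invariant factors (1,1,1,1).

∂_2: C_2 → C_1 sends each 2-simplex [p,q,r] to [q,r] − [p,r] + [p,q]. For instance
  ∂DEF = EF − DF + DE,
  ∂ADF = DF − AF + AD.
The resulting 10×10 matrix has rank 6, and its Smith normal form has invariant factors (1,1,1,1,1,1).

The boundary map ∂_3: C_3 → C_2 sends each 3-simplex σ to the alternating sum Σ_i (−1)^i (σ with its i-th vertex removed). For instance
  ∂ABDF = BDF − ADF + ABF − ABD,
  ∂ABDE = BDE − ADE + ABE − ABD.
This gives a 10×5 integer matrix of rank 4; reducing to Smith normal form yields diagonal entries (1,1,1,1).

From H_k ≅ ker(∂_k) / im(∂_{k+1}) we obtain:

  H_0: rank C_0 − rank ∂_1 = 5 − 4 = 1, and the invariant factors of ∂_1 are all 1, so H_0 = Z.
  H_1: rank ker ∂_1 − rank ∂_2 = (10 − 4) − 6 = 0, and the invariant factors of ∂_2 are all 1, so H_1 = 0.
  H_2: rank ker ∂_2 − rank ∂_3 = (10 − 6) − 4 = 0, and the invariant factors of ∂_3 are all 1, so H_2 = 0.
  H_3: rank ker ∂_3 − rank ∂_4 = (5 − 4) − 0 = 1, and there is no ∂_4, so H_3 = Z.

As a check, the Euler characteristic is 5 − 10 + 10 − 5 = 0, which agrees with 1 − 0 + 0 − 1 = 0.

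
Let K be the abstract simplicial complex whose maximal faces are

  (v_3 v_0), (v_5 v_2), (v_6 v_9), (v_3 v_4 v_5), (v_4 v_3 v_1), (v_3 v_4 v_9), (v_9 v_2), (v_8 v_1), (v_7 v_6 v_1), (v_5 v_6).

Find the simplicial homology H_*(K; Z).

H_0 ≅ Z,  H_1 ≅ Z^3,  H_2 = 0.

Fix the vertex order v_0 < v_1 < v_2 < v_3 < v_4 < v_5 < v_6 < v_7 < v_8 < v_9 and write every simplex with vertices in increasing order. Then dim K = 2 and the simplices of K are:

  0-simplices (10): [v_0], [v_1], [v_2], [v_3], [v_4], [v_5], [v_6], [v_7], [v_8], [v_9]
  1-simplices (16): (16 of them)
  2-simplices (4): [v_1,v_3,v_4], [v_1,v_6,v_7], [v_3,v_4,v_5], [v_3,v_4,v_9]

Hence C_0 ≅ Z^10, C_1 ≅ Z^16, C_2 ≅ Z^4.

Boundary ∂_1: C_1 → C_0 is given by ∂[p,q] = [q] − [p]. For instance
  ∂[v_2,v_5] = [v_5] − [v_2].
This gives a 10×16 integer matrix of rank 9; reducing to Smith normal form yields diagonal entries (1,1,1,1,1,1,1,1,1).

∂_2: C_2 → C_1 sends each 2-simplex [p,q,r] to [q,r] − [p,r] + [p,q]. For instance
  ∂[v_3,v_4,v_9] = [v_4,v_9] − [v_3,v_9] + [v_3,v_4],
  ∂[v_1,v_6,v_7] = [v_6,v_7] − [v_1,v_7] + [v_1,v_6].
The 16×4 boundary matrix has rank 4 and Smith normal form diag(1,1,1,1).

Reading off H_k = ker ∂_k / im ∂_{k+1}:

  H_0: rank C_0 − rank ∂_1 = 10 − 9 = 1, and the invariant factors of ∂_1 are all 1, so H_0 ≅ Z.
  H_1: rank ker ∂_1 − rank ∂_2 = (16 − 9) − 4 = 3, and the invariant factors of ∂_2 are all 1, so H_1 ≅ Z^3.
  H_2: rank ker ∂_2 − rank ∂_3 = (4 − 4) − 0 = 0, and there is no ∂_3, so H_2 ≅ 0.

As a check, the Euler characteristic is 10 − 16 + 4 = -2, which agrees with 1 − 3 + 0 = -2.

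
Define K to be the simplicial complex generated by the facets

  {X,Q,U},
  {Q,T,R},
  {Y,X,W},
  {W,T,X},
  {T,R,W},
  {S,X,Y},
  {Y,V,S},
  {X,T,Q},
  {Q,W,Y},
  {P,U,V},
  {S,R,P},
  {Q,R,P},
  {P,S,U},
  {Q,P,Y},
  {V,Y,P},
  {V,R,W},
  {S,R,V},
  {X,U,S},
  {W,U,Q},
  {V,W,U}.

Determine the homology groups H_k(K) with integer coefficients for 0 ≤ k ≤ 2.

Order the vertices as P < Q < R < S < T < U < V < W < X < Y. Listing each simplex with vertices in this order, K has dimension 2 with simplices:

  0-simplices (10): P, Q, R, S, T, U, V, W, X, Y
  1-simplices (30): PQ, PR, PS, PU, PV, PY, QR, QT, QU, QW, QX, QY, RS, RT, RV, RW, SU, SV, SX, SY, TW, TX, UV, UW, UX, VW, VY, WX, WY, XY
  2-simplices (20): PQR, PQY, PRS, PSU, PUV, PVY, QRT, QTX, QUW, QUX, QWY, RSV, RTW, RVW, SUX, SVY, SXY, TWX, UVW, WXY

so the chain groups are C_0 ≅ Z^10, C_1 ≅ Z^30, C_2 ≅ Z^20.

The boundary map ∂_1: C_1 → C_0 sends each edge [p,q] (with p < q) to q − p. For instance
  ∂VW = W − V.
This gives a 10×30 integer matrix of rank 9; reducing to Smith normal form yields diagonal entries (1,1,1,1,1,1,1,1,1).

The boundary map ∂_2: C_2 → C_1 maps a triangle to the signed sum of its edges. For instance
  ∂PSU = SU − PU + PS,
  ∂SVY = VY − SY + SV.
As a 30×20 matrix over Z this has rank 20, with invariant factors (1,1,1,1,1,1,1,1,1,1,1,1,1,1,1,1,1,1,1,2).

Reading off H_k = ker ∂_k / im ∂_{k+1}:

  H_0: rank C_0 − rank ∂_1 = 10 − 9 = 1, and the invariant factors of ∂_1 are all 1, so H_0 ≅ Z.
  H_1: rank ker ∂_1 − rank ∂_2 = (30 − 9) − 20 = 1, and ∂_2 has invariant factor 2 > 1, so H_1 ≅ Z ⊕ Z_2.
  H_2: rank ker ∂_2 − rank ∂_3 = (20 − 20) − 0 = 0, and there is no ∂_3, so H_2 ≅ 0.

H_0 = Z,  H_1 = Z ⊕ Z_2,  H_2 = 0.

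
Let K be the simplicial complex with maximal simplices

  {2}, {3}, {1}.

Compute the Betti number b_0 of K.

K has 3 vertices.
rank ∂_0 = 0, rank ∂_1 = 0 ⇒ b_0 = 3 − 0 − 0 = 3. So H_0 = Z^3.

b_0 = 3.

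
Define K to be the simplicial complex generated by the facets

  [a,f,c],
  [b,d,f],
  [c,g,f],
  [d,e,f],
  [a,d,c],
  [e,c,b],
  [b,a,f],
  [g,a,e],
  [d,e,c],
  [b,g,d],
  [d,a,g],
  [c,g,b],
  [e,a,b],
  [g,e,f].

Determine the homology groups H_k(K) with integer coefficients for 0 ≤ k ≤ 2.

We work with the vertex ordering a < b < c < d < e < f < g. The simplices of K, each written with vertices in increasing order, are:

  0-simplices (7): a, b, c, d, e, f, g
  1-simplices (21): ab, ac, ad, ae, af, ag, bc, bd, be, bf, bg, cd, ce, cf, cg, de, df, dg, ef, eg, fg
  2-simplices (14): abe, abf, acd, acf, adg, aeg, bce, bcg, bdf, bdg, cde, cfg, def, efg

so the chain groups are C_0 ≅ Z^7, C_1 ≅ Z^21, C_2 ≅ Z^14.

The boundary map ∂_1: C_1 → C_0 maps an edge to its endpoints' difference, ∂[p,q] = q − p.
The resulting 7×21 matrix has rank 6, and its Smith normal form has invariant factors (1,1,1,1,1,1).

Boundary ∂_2: C_2 → C_1 maps a triangle to the signed sum of its edges. For instance
  ∂acf = cf − af + ac,
  ∂bcg = cg − bg + bc.
This gives a 21×14 integer matrix of rank 13; reducing to Smith normal form yields diagonal entries (1,1,1,1,1,1,1,1,1,1,1,1,1).

Reading off H_k = ker ∂_k / im ∂_{k+1}:

  H_0: rank C_0 − rank ∂_1 = 7 − 6 = 1, and the invariant factors of ∂_1 are all 1, so H_0 ≅ Z.
  H_1: rank ker ∂_1 − rank ∂_2 = (21 − 6) − 13 = 2, and the invariant factors of ∂_2 are all 1, so H_1 ≅ Z^2.
  H_2: rank ker ∂_2 − rank ∂_3 = (14 − 13) − 0 = 1, and there is no ∂_3, so H_2 ≅ Z.

(K is a triangulation of the torus T^2.)

H_0 = Z,  H_1 = Z^2,  H_2 = Z.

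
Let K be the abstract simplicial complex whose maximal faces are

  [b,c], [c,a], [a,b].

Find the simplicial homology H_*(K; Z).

H_0 = Z,  H_1 = Z.

Order the vertices as a < b < c. Listing each simplex with vertices in this order, K has dimension 1 with simplices:

  0-simplices (3): a, b, c
  1-simplices (3): ab, ac, bc

Hence C_0 ≅ Z^3, C_1 ≅ Z^3.

Boundary ∂_1: C_1 → C_0 sends each edge [p,q] (with p < q) to q − p.
The 3×3 boundary matrix has rank 2 and Smith normal form diag(1,1).

From H_k ≅ ker(∂_k) / im(∂_{k+1}) we obtain:

  H_0: rank C_0 − rank ∂_1 = 3 − 2 = 1, and the invariant factors of ∂_1 are all 1, so H_0 = Z.
  H_1: rank ker ∂_1 − rank ∂_2 = (3 − 2) − 0 = 1, and there is no ∂_2, so H_1 = Z.

As a check, the Euler characteristic is 3 − 3 = 0, which agrees with 1 − 1 = 0.
(K is a triangulation of the circle S^1.)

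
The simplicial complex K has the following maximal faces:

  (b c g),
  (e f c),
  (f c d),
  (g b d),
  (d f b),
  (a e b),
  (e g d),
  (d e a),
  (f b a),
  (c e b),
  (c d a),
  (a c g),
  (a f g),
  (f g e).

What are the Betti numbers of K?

b_0 = 1, b_1 = 2, b_2 = 1.

We work with the vertex ordering a < b < c < d < e < f < g. The simplices of K, each written with vertices in increasing order, are:

  0-simplices (7): a, b, c, d, e, f, g
  1-simplices (21): ab, ac, ad, ae, af, ag, bc, bd, be, bf, bg, cd, ce, cf, cg, de, df, dg, ef, eg, fg
  2-simplices (14): abe, abf, acd, acg, ade, afg, bce, bcg, bdf, bdg, cdf, cef, deg, efg

Hence C_0 ≅ Z^7, C_1 ≅ Z^21, C_2 ≅ Z^14.

∂_1: C_1 → C_0 maps an edge to its endpoints' difference, ∂[p,q] = q − p. For instance
  ∂cg = g − c.
As a 7×21 matrix over Z this has rank 6, with invariant factors (1,1,1,1,1,1).

Boundary ∂_2: C_2 → C_1 acts by ∂[p,q,r] = [q,r] − [p,r] + [p,q]. For instance
  ∂bcg = cg − bg + bc,
  ∂cdf = df − cf + cd.
As a 21×14 matrix over Z this has rank 13, with invariant factors (1,1,1,1,1,1,1,1,1,1,1,1,1).

Reading off H_k = ker ∂_k / im ∂_{k+1}:

  H_0: rank C_0 − rank ∂_1 = 7 − 6 = 1, and the invariant factors of ∂_1 are all 1, so H_0 ≅ Z.
  H_1: rank ker ∂_1 − rank ∂_2 = (21 − 6) − 13 = 2, and the invariant factors of ∂_2 are all 1, so H_1 ≅ Z^2.
  H_2: rank ker ∂_2 − rank ∂_3 = (14 − 13) − 0 = 1, and there is no ∂_3, so H_2 ≅ Z.

As a check, the Euler characteristic is 7 − 21 + 14 = 0, which agrees with 1 − 2 + 1 = 0.

Hence the Betti numbers are b_0 = 1, b_1 = 2, b_2 = 1.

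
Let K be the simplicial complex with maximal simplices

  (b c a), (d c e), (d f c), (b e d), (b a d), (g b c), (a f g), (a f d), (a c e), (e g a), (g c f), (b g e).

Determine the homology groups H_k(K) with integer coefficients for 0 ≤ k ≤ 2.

K has 7 vertices, 18 edges, 12 triangles.
rank ∂_0 = 0, rank ∂_1 = 6 ⇒ b_0 = 7 − 0 − 6 = 1; all invariant factors of ∂_1 are 1 so no torsion. So H_0 = Z.
rank ∂_1 = 6, rank ∂_2 = 12 ⇒ b_1 = 18 − 6 − 12 = 0; ∂_2 has invariant factor(s) [2] giving torsion. So H_1 = Z/2.
rank ∂_2 = 12, rank ∂_3 = 0 ⇒ b_2 = 12 − 12 − 0 = 0. So H_2 = 0.

H_0 = Z,  H_1 = Z/2,  H_2 = 0.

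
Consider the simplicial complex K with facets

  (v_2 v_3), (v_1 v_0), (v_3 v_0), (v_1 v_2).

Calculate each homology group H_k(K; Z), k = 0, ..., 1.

Order the vertices as v_0 < v_1 < v_2 < v_3. Listing each simplex with vertices in this order, K has dimension 1 with simplices:

  0-simplices (4): [v_0], [v_1], [v_2], [v_3]
  1-simplices (4): [v_0,v_1], [v_0,v_3], [v_1,v_2], [v_2,v_3]

Hence C_0 ≅ Z^4, C_1 ≅ Z^4.

The boundary map ∂_1: C_1 → C_0 is given by ∂[p,q] = [q] − [p]. For instance
  ∂[v_2,v_3] = [v_3] − [v_2].
As a 4×4 matrix over Z this has rank 3, with invariant factors (1,1,1).

Now H_k = ker ∂_k / im ∂_{k+1}, so:

  H_0: rank C_0 − rank ∂_1 = 4 − 3 = 1, and the invariant factors of ∂_1 are all 1, so H_0 ≅ Z.
  H_1: rank ker ∂_1 − rank ∂_2 = (4 − 3) − 0 = 1, and there is no ∂_2, so H_1 ≅ Z.

H_0 ≅ Z,  H_1 ≅ Z.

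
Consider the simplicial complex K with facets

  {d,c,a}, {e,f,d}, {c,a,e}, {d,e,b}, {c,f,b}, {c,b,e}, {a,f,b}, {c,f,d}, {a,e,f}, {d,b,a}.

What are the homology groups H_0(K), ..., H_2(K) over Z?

K has 6 vertices, 15 edges, 10 triangles.
rank ∂_0 = 0, rank ∂_1 = 5 ⇒ b_0 = 6 − 0 − 5 = 1; all invariant factors of ∂_1 are 1 so no torsion. So H_0 ≅ Z.
rank ∂_1 = 5, rank ∂_2 = 10 ⇒ b_1 = 15 − 5 − 10 = 0; ∂_2 has invariant factor(s) [2] giving torsion. So H_1 ≅ Z/2Z.
rank ∂_2 = 10, rank ∂_3 = 0 ⇒ b_2 = 10 − 10 − 0 = 0. So H_2 ≅ 0.

H_0 ≅ Z,  H_1 ≅ Z/2Z,  H_2 = 0.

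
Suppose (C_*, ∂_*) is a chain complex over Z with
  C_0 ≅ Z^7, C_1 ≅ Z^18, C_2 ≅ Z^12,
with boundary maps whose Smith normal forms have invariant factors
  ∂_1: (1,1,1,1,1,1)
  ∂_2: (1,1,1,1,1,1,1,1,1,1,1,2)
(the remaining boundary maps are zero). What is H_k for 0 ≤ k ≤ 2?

H_0 = Z,  H_1 = Z/2,  H_2 = 0.

H_0: b_0 = 7 − 0 − 6 = 1; torsion from ∂_1 factors > 1: none. So H_0 = Z.
H_1: b_1 = 18 − 6 − 12 = 0; torsion from ∂_2 factors > 1: [2]. So H_1 = Z/2.
H_2: b_2 = 12 − 12 − 0 = 0; torsion from ∂_3 factors > 1: none. So H_2 = 0.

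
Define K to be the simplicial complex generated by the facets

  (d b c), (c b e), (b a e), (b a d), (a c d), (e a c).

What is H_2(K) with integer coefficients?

H_2 ≅ Z.

We work with the vertex ordering a < b < c < d < e. The simplices of K, each written with vertices in increasing order, are:

  0-simplices (5): a, b, c, d, e
  1-simplices (9): ab, ac, ad, ae, bc, bd, be, cd, ce
  2-simplices (6): abd, abe, acd, ace, bcd, bce

so the chain groups are C_0 ≅ Z^5, C_1 ≅ Z^9, C_2 ≅ Z^6.

The boundary map ∂_1: C_1 → C_0 maps an edge to its endpoints' difference, ∂[p,q] = q − p.
As a 5×9 matrix over Z this has rank 4, with invariant factors (1,1,1,1).

The boundary map ∂_2: C_2 → C_1 maps a triangle to the signed sum of its edges. For instance
  ∂abd = bd − ad + ab,
  ∂acd = cd − ad + ac.
The 9×6 boundary matrix has rank 5 and Smith normal form diag(1,1,1,1,1).

Reading off H_k = ker ∂_k / im ∂_{k+1}:

  H_2: rank ker ∂_2 − rank ∂_3 = (6 − 5) − 0 = 1, and there is no ∂_3, so H_2 = Z.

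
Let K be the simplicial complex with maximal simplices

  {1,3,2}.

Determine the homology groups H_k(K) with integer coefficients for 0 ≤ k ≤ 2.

K has 3 vertices, 3 edges, 1 triangle.
rank ∂_0 = 0, rank ∂_1 = 2 ⇒ b_0 = 3 − 0 − 2 = 1; all invariant factors of ∂_1 are 1 so no torsion. So H_0 ≅ Z.
rank ∂_1 = 2, rank ∂_2 = 1 ⇒ b_1 = 3 − 2 − 1 = 0; all invariant factors of ∂_2 are 1 so no torsion. So H_1 ≅ 0.
rank ∂_2 = 1, rank ∂_3 = 0 ⇒ b_2 = 1 − 1 − 0 = 0. So H_2 ≅ 0.

H_0 = Z,  H_1 = 0,  H_2 = 0.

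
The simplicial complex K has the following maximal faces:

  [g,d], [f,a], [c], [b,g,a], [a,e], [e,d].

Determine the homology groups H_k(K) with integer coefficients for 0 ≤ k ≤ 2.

Fix the vertex order a < b < c < d < e < f < g and write every simplex with vertices in increasing order. Then dim K = 2 and the simplices of K are:

  0-simplices (7): a, b, c, d, e, f, g
  1-simplices (7): ab, ae, af, ag, bg, de, dg
  2-simplices (1): abg

so the chain groups are C_0 ≅ Z^7, C_1 ≅ Z^7, C_2 ≅ Z^1.

Boundary ∂_1: C_1 → C_0 is given by ∂[p,q] = [q] − [p]. For instance
  ∂ab = b − a.
The 7×7 boundary matrix has rank 5 and Smith normal form diag(1,1,1,1,1).

∂_2: C_2 → C_1 maps a triangle to the signed sum of its edges. For instance
  ∂abg = bg − ag + ab.
The 7×1 boundary matrix has rank 1 and Smith normal form diag(1).

Computing H_k = (kernel of ∂_k) / (image of ∂_{k+1}):

  H_0: rank C_0 − rank ∂_1 = 7 − 5 = 2, and the invariant factors of ∂_1 are all 1, so H_0 ≅ Z^2.
  H_1: rank ker ∂_1 − rank ∂_2 = (7 − 5) − 1 = 1, and the invariant factors of ∂_2 are all 1, so H_1 ≅ Z.
  H_2: rank ker ∂_2 − rank ∂_3 = (1 − 1) − 0 = 0, and there is no ∂_3, so H_2 ≅ 0.

H_0 ≅ Z^2,  H_1 ≅ Z,  H_2 = 0.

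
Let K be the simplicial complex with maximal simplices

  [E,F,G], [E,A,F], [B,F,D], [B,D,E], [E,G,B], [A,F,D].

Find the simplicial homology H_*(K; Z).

K has 6 vertices, 12 edges, 6 triangles.
rank ∂_0 = 0, rank ∂_1 = 5 ⇒ b_0 = 6 − 0 − 5 = 1; all invariant factors of ∂_1 are 1 so no torsion. So H_0 ≅ Z.
rank ∂_1 = 5, rank ∂_2 = 6 ⇒ b_1 = 12 − 5 − 6 = 1; all invariant factors of ∂_2 are 1 so no torsion. So H_1 ≅ Z.
rank ∂_2 = 6, rank ∂_3 = 0 ⇒ b_2 = 6 − 6 − 0 = 0. So H_2 ≅ 0.

H_0 = Z,  H_1 = Z,  H_2 = 0.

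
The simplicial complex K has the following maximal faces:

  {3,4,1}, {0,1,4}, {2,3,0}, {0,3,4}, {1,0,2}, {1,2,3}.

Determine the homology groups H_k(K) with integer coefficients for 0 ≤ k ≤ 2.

H_0 = Z,  H_1 = 0,  H_2 = Z.

Order the vertices as 0 < 1 < 2 < 3 < 4. Listing each simplex with vertices in this order, K has dimension 2 with simplices:

  0-simplices (5): [0], [1], [2], [3], [4]
  1-simplices (9): [0,1], [0,2], [0,3], [0,4], [1,2], [1,3], [1,4], [2,3], [3,4]
  2-simplices (6): [0,1,2], [0,1,4], [0,2,3], [0,3,4], [1,2,3], [1,3,4]

giving chain groups C_0 ≅ Z^5, C_1 ≅ Z^9, C_2 ≅ Z^6.

Boundary ∂_1: C_1 → C_0 is given by ∂[p,q] = [q] − [p].
The resulting 5×9 matrix has rank 4, and its Smith normal form has invariant factors (1,1,1,1).

Boundary ∂_2: C_2 → C_1 sends each 2-simplex [p,q,r] to [q,r] − [p,r] + [p,q]. For instance
  ∂[0,1,2] = [1,2] − [0,2] + [0,1],
  ∂[1,2,3] = [2,3] − [1,3] + [1,2].
The 9×6 boundary matrix has rank 5 and Smith normal form diag(1,1,1,1,1).

Computing H_k = (kernel of ∂_k) / (image of ∂_{k+1}):

  H_0: rank C_0 − rank ∂_1 = 5 − 4 = 1, and the invariant factors of ∂_1 are all 1, so H_0 ≅ Z.
  H_1: rank ker ∂_1 − rank ∂_2 = (9 − 4) − 5 = 0, and the invariant factors of ∂_2 are all 1, so H_1 ≅ 0.
  H_2: rank ker ∂_2 − rank ∂_3 = (6 − 5) − 0 = 1, and there is no ∂_3, so H_2 ≅ Z.

As a check, the Euler characteristic is 5 − 9 + 6 = 2, which agrees with 1 − 0 + 1 = 2.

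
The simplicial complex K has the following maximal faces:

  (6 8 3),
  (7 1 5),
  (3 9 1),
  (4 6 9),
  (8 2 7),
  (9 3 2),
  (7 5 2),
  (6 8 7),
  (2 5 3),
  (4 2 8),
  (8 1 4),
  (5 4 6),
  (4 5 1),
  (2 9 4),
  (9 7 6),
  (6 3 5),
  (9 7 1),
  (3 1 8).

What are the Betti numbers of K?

Take the total order 1 < 2 < 3 < 4 < 5 < 6 < 7 < 8 < 9 on the vertex set. Then K (dimension 2) consists of the simplices:

  0-simplices (9): [1], [2], [3], [4], [5], [6], [7], [8], [9]
  1-simplices (27): (27 of them)
  2-simplices (18): [1,3,8], [1,3,9], [1,4,5], [1,4,8], [1,5,7], [1,7,9], [2,3,5], [2,3,9], [2,4,8], [2,4,9], [2,5,7], [2,7,8], [3,5,6], [3,6,8], [4,5,6], [4,6,9], [6,7,8], [6,7,9]

so the chain groups are C_0 ≅ Z^9, C_1 ≅ Z^27, C_2 ≅ Z^18.

The boundary map ∂_1: C_1 → C_0 maps an edge to its endpoints' difference, ∂[p,q] = q − p. For instance
  ∂[4,5] = [5] − [4].
The 9×27 boundary matrix has rank 8 and Smith normal form diag(1,1,1,1,1,1,1,1).

Boundary ∂_2: C_2 → C_1 sends each 2-simplex [p,q,r] to [q,r] − [p,r] + [p,q]. For instance
  ∂[6,7,9] = [7,9] − [6,9] + [6,7],
  ∂[3,6,8] = [6,8] − [3,8] + [3,6].
The 27×18 boundary matrix has rank 17 and Smith normal form diag(1,1,1,1,1,1,1,1,1,1,1,1,1,1,1,1,1).

Reading off H_k = ker ∂_k / im ∂_{k+1}:

  H_0: rank C_0 − rank ∂_1 = 9 − 8 = 1, and the invariant factors of ∂_1 are all 1, so H_0 ≅ Z.
  H_1: rank ker ∂_1 − rank ∂_2 = (27 − 8) − 17 = 2, and the invariant factors of ∂_2 are all 1, so H_1 ≅ Z^2.
  H_2: rank ker ∂_2 − rank ∂_3 = (18 − 17) − 0 = 1, and there is no ∂_3, so H_2 ≅ Z.

(K is a triangulation of the torus T^2.)

Hence the Betti numbers are b_0 = 1, b_1 = 2, b_2 = 1.

b_0 = 1, b_1 = 2, b_2 = 1.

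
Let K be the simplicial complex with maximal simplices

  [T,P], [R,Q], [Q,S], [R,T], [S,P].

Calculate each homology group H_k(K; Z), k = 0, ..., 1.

H_0 ≅ Z,  H_1 ≅ Z.

Fix the vertex order P < Q < R < S < T and write every simplex with vertices in increasing order. Then dim K = 1 and the simplices of K are:

  0-simplices (5): P, Q, R, S, T
  1-simplices (5): PS, PT, QR, QS, RT

so the chain groups are C_0 ≅ Z^5, C_1 ≅ Z^5.

The boundary map ∂_1: C_1 → C_0 is given by ∂[p,q] = [q] − [p].
As a 5×5 matrix over Z this has rank 4, with invariant factors (1,1,1,1).

Now H_k = ker ∂_k / im ∂_{k+1}, so:

  H_0: rank C_0 − rank ∂_1 = 5 − 4 = 1, and the invariant factors of ∂_1 are all 1, so H_0 = Z.
  H_1: rank ker ∂_1 − rank ∂_2 = (5 − 4) − 0 = 1, and there is no ∂_2, so H_1 = Z.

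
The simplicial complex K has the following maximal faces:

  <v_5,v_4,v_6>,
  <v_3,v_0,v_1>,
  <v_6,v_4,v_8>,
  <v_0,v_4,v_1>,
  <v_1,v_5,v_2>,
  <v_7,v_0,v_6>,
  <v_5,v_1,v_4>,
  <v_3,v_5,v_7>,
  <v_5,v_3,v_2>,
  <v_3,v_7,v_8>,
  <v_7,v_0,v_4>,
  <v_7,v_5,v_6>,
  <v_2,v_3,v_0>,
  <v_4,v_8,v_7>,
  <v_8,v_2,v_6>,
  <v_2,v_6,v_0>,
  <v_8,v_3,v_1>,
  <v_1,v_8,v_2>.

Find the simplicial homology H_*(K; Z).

H_0 ≅ Z,  H_1 ≅ Z ⊕ Z/2,  H_2 = 0.

We work with the vertex ordering v_0 < v_1 < v_2 < v_3 < v_4 < v_5 < v_6 < v_7 < v_8. The simplices of K, each written with vertices in increasing order, are:

  0-simplices (9): [v_0], [v_1], [v_2], [v_3], [v_4], [v_5], [v_6], [v_7], [v_8]
  1-simplices (27): (27 of them)
  2-simplices (18): (18 of them)

giving chain groups C_0 ≅ Z^9, C_1 ≅ Z^27, C_2 ≅ Z^18.

The boundary map ∂_1: C_1 → C_0 maps an edge to its endpoints' difference, ∂[p,q] = q − p.
As a 9×27 matrix over Z this has rank 8, with invariant factors (1,1,1,1,1,1,1,1).

∂_2: C_2 → C_1 sends each 2-simplex [p,q,r] to [q,r] − [p,r] + [p,q]. For instance
  ∂[v_5,v_6,v_7] = [v_6,v_7] − [v_5,v_7] + [v_5,v_6],
  ∂[v_4,v_7,v_8] = [v_7,v_8] − [v_4,v_8] + [v_4,v_7].
As a 27×18 matrix over Z this has rank 18, with invariant factors (1,1,1,1,1,1,1,1,1,1,1,1,1,1,1,1,1,2).

Computing H_k = (kernel of ∂_k) / (image of ∂_{k+1}):

  H_0: rank C_0 − rank ∂_1 = 9 − 8 = 1, and the invariant factors of ∂_1 are all 1, so H_0 ≅ Z.
  H_1: rank ker ∂_1 − rank ∂_2 = (27 − 8) − 18 = 1, and ∂_2 has invariant factor 2 > 1, so H_1 ≅ Z ⊕ Z/2.
  H_2: rank ker ∂_2 − rank ∂_3 = (18 − 18) − 0 = 0, and there is no ∂_3, so H_2 ≅ 0.

As a check, the Euler characteristic is 9 − 27 + 18 = 0, which agrees with 1 − 1 + 0 = 0.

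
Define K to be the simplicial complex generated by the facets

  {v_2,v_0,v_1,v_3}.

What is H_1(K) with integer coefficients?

Fix the vertex order v_0 < v_1 < v_2 < v_3 and write every simplex with vertices in increasing order. Then dim K = 3 and the simplices of K are:

  0-simplices (4): [v_0], [v_1], [v_2], [v_3]
  1-simplices (6): [v_0,v_1], [v_0,v_2], [v_0,v_3], [v_1,v_2], [v_1,v_3], [v_2,v_3]
  2-simplices (4): [v_0,v_1,v_2], [v_0,v_1,v_3], [v_0,v_2,v_3], [v_1,v_2,v_3]
  3-simplices (1): [v_0,v_1,v_2,v_3]

giving chain groups C_0 ≅ Z^4, C_1 ≅ Z^6, C_2 ≅ Z^4, C_3 ≅ Z^1.

∂_1: C_1 → C_0 maps an edge to its endpoints' difference, ∂[p,q] = q − p.
The resulting 4×6 matrix has rank 3, and its Smith normal form has invariant factors (1,1,1).

∂_2: C_2 → C_1 acts by ∂[p,q,r] = [q,r] − [p,r] + [p,q]. For instance
  ∂[v_0,v_2,v_3] = [v_2,v_3] − [v_0,v_3] + [v_0,v_2],
  ∂[v_0,v_1,v_2] = [v_1,v_2] − [v_0,v_2] + [v_0,v_1].
The 6×4 boundary matrix has rank 3 and Smith normal form diag(1,1,1).

∂_3: C_3 → C_2 sends each 3-simplex σ to the alternating sum Σ_i (−1)^i (σ with its i-th vertex removed). For instance
  ∂[v_0,v_1,v_2,v_3] = [v_1,v_2,v_3] − [v_0,v_2,v_3] + [v_0,v_1,v_3] − [v_0,v_1,v_2].
This gives a 4×1 integer matrix of rank 1; reducing to Smith normal form yields diagonal entries (1).

Computing H_k = (kernel of ∂_k) / (image of ∂_{k+1}):

  H_1: rank ker ∂_1 − rank ∂_2 = (6 − 3) − 3 = 0, and the invariant factors of ∂_2 are all 1, so H_1 = 0.

H_1 = 0.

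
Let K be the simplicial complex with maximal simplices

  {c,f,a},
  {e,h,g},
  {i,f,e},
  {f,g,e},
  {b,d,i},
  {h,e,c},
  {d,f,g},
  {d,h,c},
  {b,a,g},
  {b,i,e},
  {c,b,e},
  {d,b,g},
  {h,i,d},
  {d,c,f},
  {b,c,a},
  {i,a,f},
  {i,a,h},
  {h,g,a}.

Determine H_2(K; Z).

H_2 = Z.

K has 9 vertices, 27 edges, 18 triangles.
rank ∂_2 = 17, rank ∂_3 = 0 ⇒ b_2 = 18 − 17 − 0 = 1. So H_2 = Z.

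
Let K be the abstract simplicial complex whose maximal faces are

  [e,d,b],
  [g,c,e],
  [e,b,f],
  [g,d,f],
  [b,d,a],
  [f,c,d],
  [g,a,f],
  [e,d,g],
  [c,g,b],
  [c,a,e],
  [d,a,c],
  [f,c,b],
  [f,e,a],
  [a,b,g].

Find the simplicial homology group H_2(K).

Take the total order a < b < c < d < e < f < g on the vertex set. Then K (dimension 2) consists of the simplices:

  0-simplices (7): a, b, c, d, e, f, g
  1-simplices (21): ab, ac, ad, ae, af, ag, bc, bd, be, bf, bg, cd, ce, cf, cg, de, df, dg, ef, eg, fg
  2-simplices (14): abd, abg, acd, ace, aef, afg, bcf, bcg, bde, bef, cdf, ceg, deg, dfg

so the chain groups are C_0 ≅ Z^7, C_1 ≅ Z^21, C_2 ≅ Z^14.

Boundary ∂_1: C_1 → C_0 maps an edge to its endpoints' difference, ∂[p,q] = q − p. For instance
  ∂bf = f − b.
The 7×21 boundary matrix has rank 6 and Smith normal form diag(1,1,1,1,1,1).

The boundary map ∂_2: C_2 → C_1 sends each 2-simplex [p,q,r] to [q,r] − [p,r] + [p,q]. For instance
  ∂bef = ef − bf + be,
  ∂abg = bg − ag + ab.
The 21×14 boundary matrix has rank 13 and Smith normal form diag(1,1,1,1,1,1,1,1,1,1,1,1,1).

From H_k ≅ ker(∂_k) / im(∂_{k+1}) we obtain:

  H_2: rank ker ∂_2 − rank ∂_3 = (14 − 13) − 0 = 1, and there is no ∂_3, so H_2 ≅ Z.

(K is a triangulation of the torus T^2.)

H_2 ≅ Z.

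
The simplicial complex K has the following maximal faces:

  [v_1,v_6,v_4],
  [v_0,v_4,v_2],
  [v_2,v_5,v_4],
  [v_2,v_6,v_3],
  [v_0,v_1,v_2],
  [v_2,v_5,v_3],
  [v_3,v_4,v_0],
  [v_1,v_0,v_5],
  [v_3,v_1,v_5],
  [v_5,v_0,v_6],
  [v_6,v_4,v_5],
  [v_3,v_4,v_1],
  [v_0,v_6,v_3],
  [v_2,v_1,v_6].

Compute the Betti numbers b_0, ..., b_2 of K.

b_0 = 1, b_1 = 2, b_2 = 1.

Take the total order v_0 < v_1 < v_2 < v_3 < v_4 < v_5 < v_6 on the vertex set. Then K (dimension 2) consists of the simplices:

  0-simplices (7): [v_0], [v_1], [v_2], [v_3], [v_4], [v_5], [v_6]
  1-simplices (21): (21 of them)
  2-simplices (14): (14 of them)

Hence C_0 ≅ Z^7, C_1 ≅ Z^21, C_2 ≅ Z^14.

∂_1: C_1 → C_0 maps an edge to its endpoints' difference, ∂[p,q] = q − p. For instance
  ∂[v_0,v_1] = [v_1] − [v_0].
As a 7×21 matrix over Z this has rank 6, with invariant factors (1,1,1,1,1,1).

∂_2: C_2 → C_1 sends each 2-simplex [p,q,r] to [q,r] − [p,r] + [p,q]. For instance
  ∂[v_1,v_3,v_4] = [v_3,v_4] − [v_1,v_4] + [v_1,v_3],
  ∂[v_1,v_2,v_6] = [v_2,v_6] − [v_1,v_6] + [v_1,v_2].
As a 21×14 matrix over Z this has rank 13, with invariant factors (1,1,1,1,1,1,1,1,1,1,1,1,1).

Reading off H_k = ker ∂_k / im ∂_{k+1}:

  H_0: rank C_0 − rank ∂_1 = 7 − 6 = 1, and the invariant factors of ∂_1 are all 1, so H_0 ≅ Z.
  H_1: rank ker ∂_1 − rank ∂_2 = (21 − 6) − 13 = 2, and the invariant factors of ∂_2 are all 1, so H_1 ≅ Z^2.
  H_2: rank ker ∂_2 − rank ∂_3 = (14 − 13) − 0 = 1, and there is no ∂_3, so H_2 ≅ Z.

(K is a triangulation of the torus T^2.)

Hence the Betti numbers are b_0 = 1, b_1 = 2, b_2 = 1.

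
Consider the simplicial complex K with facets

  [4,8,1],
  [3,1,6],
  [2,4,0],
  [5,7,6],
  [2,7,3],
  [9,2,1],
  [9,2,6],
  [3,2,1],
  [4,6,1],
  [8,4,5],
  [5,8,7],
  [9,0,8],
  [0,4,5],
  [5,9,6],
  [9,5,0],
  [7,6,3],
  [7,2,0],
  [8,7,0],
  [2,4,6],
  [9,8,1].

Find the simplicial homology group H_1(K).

H_1 = Z ⊕ Z/2Z.

Order the vertices as 0 < 1 < 2 < 3 < 4 < 5 < 6 < 7 < 8 < 9. Listing each simplex with vertices in this order, K has dimension 2 with simplices:

  0-simplices (10): [0], [1], [2], [3], [4], [5], [6], [7], [8], [9]
  1-simplices (30): (30 of them)
  2-simplices (20): (20 of them)

Hence C_0 ≅ Z^10, C_1 ≅ Z^30, C_2 ≅ Z^20.

Boundary ∂_1: C_1 → C_0 is given by ∂[p,q] = [q] − [p]. For instance
  ∂[3,6] = [6] − [3].
The resulting 10×30 matrix has rank 9, and its Smith normal form has invariant factors (1,1,1,1,1,1,1,1,1).

Boundary ∂_2: C_2 → C_1 maps a triangle to the signed sum of its edges. For instance
  ∂[0,7,8] = [7,8] − [0,8] + [0,7],
  ∂[1,2,9] = [2,9] − [1,9] + [1,2].
As a 30×20 matrix over Z this has rank 20, with invariant factors (1,1,1,1,1,1,1,1,1,1,1,1,1,1,1,1,1,1,1,2).

Reading off H_k = ker ∂_k / im ∂_{k+1}:

  H_1: rank ker ∂_1 − rank ∂_2 = (30 − 9) − 20 = 1, and ∂_2 has invariant factor 2 > 1, so H_1 ≅ Z ⊕ Z/2Z.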